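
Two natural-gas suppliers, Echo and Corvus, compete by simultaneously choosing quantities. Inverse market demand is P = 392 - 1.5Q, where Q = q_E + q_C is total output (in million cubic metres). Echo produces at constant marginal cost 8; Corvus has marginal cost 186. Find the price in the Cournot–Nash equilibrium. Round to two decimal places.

195.33

Echo's profit: π_E = (392 - 1.5Q)q_E - (8q_E). Setting ∂π_E/∂q_E = 0: 384 - 3q_E - (3/2)(q_C) = 0.
Corvus's first-order condition: 206 - 3q_C - (3/2)(q_E) = 0.
Best responses: q_E = (384 - (3/2)q_C)/3, q_C = (206 - (3/2)q_E)/3.
Substituting one into the other gives q_E = 1124/9 and q_C = 56/9.
Total output Q = 1180/9, so price P = 392 - (3/2)·(1180/9) = 586/3.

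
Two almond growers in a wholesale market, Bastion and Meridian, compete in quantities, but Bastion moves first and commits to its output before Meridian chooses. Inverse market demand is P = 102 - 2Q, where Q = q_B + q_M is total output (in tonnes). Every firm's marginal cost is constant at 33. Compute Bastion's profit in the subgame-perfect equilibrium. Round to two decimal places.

297.56

Solve by backward induction. Given q_B, the follower Meridian maximises π_M = (102 - 2q_B - 2q_M)q_M - 33q_M.
Follower FOC: 69 - 2q_B - 4q_M = 0, so q_M(q_B) = (69 - 2q_B)/4.
Bastion substitutes q_M(q_B) into its own profit: π_B = q_B(102 - 2q_B - (69 - 2q_B)/2) - 33q_B = (135/2 - q_B)q_B - 33q_B.
Maximising: ∂π_B/∂q_B = 69/2 - 2q_B = 0, giving q_B = 69/4.
Then q_M = (69 - 2·(69/4))/4 = 69/8.
Price P = 102 - 2·(207/8) = 201/4.
Bastion's profit: (201/4 - 33)·(69/4) = 297.5625.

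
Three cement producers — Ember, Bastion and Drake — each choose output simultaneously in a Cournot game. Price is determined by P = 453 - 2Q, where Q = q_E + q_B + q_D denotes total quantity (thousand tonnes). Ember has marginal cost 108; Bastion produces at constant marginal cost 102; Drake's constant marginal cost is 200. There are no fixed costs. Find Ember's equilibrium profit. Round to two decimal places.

5805.03

Ember's profit: π_E = (453 - 2Q)q_E - (108q_E). Setting ∂π_E/∂q_E = 0: 345 - 4q_E - 2(q_B + q_D) = 0.
Bastion's profit: π_B = (453 - 2Q)q_B - (102q_B). Setting ∂π_B/∂q_B = 0: 351 - 4q_B - 2(q_E + q_D) = 0.
Drake's first-order condition: 253 - 4q_D - 2(q_E + q_B) = 0.
Adding the 3 conditions: 949 − 4Q − 4Q = 0, i.e. Q = 949/8.
Back-substituting: q_E = (345 − 949/4)/2 = 431/8, q_B = (351 − 949/4)/2 = 455/8, q_D = (253 − 949/4)/2 = 63/8.
Price P = 453 - 2·(949/8) = 863/4.
Ember's profit: (863/4 - 108)·(431/8) = 5805.0313.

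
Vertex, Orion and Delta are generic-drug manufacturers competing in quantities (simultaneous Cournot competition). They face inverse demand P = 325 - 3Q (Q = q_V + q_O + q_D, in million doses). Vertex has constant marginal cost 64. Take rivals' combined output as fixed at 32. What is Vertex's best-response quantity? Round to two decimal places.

With rivals' combined output fixed at 32, Vertex's profit is π_V = (325 - 3·32 - 3q_V)q_V - (64q_V) = (229 - 3q_V)q_V - (64q_V).
∂π_V/∂q_V = 165 - 6q_V = 0, so q_V = 55/2.

27.50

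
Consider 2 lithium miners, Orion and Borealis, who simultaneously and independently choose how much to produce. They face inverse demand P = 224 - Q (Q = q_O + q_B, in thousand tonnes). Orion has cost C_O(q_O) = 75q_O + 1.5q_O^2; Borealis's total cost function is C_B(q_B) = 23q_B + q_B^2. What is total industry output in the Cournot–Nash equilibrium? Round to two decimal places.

65.84

Orion's profit: π_O = (224 - Q)q_O - (75q_O + (3/2)q_O²). Setting ∂π_O/∂q_O = 0: 149 - 5q_O - (q_B) = 0.
Borealis's profit: π_B = (224 - Q)q_B - (23q_B + q_B²). Setting ∂π_B/∂q_B = 0: 201 - 4q_B - (q_O) = 0.
Rearranging gives the reaction functions q_O = (149 - q_B)/5 and q_B = (201 - q_O)/4.
Solving the pair: q_O = 395/19, q_B = 856/19.
Total output Q = 395/19 + 856/19 = 1251/19.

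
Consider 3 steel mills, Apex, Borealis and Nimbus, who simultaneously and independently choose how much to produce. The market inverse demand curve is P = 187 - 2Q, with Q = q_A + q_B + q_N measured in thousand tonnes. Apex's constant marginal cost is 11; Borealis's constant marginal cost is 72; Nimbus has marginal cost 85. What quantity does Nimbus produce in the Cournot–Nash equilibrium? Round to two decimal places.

1.88

Apex's profit: π_A = (187 - 2Q)q_A - (11q_A). Setting ∂π_A/∂q_A = 0: 176 - 4q_A - 2(q_B + q_N) = 0.
Borealis's first-order condition: 115 - 4q_B - 2(q_A + q_N) = 0.
Nimbus's first-order condition: 102 - 4q_N - 2(q_A + q_B) = 0.
Adding the 3 first-order conditions: 393 − 8Q = 0, so Q = 393/8.
Back-substituting: q_A = (176 − 393/4)/2 = 311/8, q_B = (115 − 393/4)/2 = 67/8, q_N = (102 − 393/4)/2 = 15/8.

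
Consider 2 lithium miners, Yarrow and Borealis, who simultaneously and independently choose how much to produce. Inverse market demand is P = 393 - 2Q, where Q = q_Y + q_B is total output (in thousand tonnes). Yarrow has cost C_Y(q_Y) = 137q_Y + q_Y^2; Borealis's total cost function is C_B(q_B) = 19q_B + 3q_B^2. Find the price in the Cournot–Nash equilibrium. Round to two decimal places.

266.43

Yarrow's profit: π_Y = (393 - 2Q)q_Y - (137q_Y + q_Y²). Setting ∂π_Y/∂q_Y = 0: 256 - 6q_Y - 2(q_B) = 0.
Borealis's first-order condition: 374 - 10q_B - 2(q_Y) = 0.
Best responses: q_Y = (256 - 2q_B)/6, q_B = (374 - 2q_Y)/10.
Solving the pair: q_Y = 453/14, q_B = 433/14.
Total output Q = 443/7, so price P = 393 - 2·(443/7) = 1865/7.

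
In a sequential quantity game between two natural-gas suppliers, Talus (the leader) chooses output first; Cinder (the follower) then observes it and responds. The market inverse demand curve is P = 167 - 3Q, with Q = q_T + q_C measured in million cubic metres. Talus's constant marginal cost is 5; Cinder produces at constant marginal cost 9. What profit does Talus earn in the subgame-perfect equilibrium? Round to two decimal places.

Solve by backward induction. Given q_T, the follower Cinder maximises π_C = (167 - 3q_T - 3q_C)q_C - 9q_C.
Follower FOC: 158 - 3q_T - 6q_C = 0, so q_C(q_T) = (158 - 3q_T)/6.
Talus substitutes q_C(q_T) into its own profit: π_T = q_T(167 - 3q_T - (158 - 3q_T)/2) - 5q_T = (88 - (3/2)q_T)q_T - 5q_T.
Maximising: ∂π_T/∂q_T = 83 - 3q_T = 0, giving q_T = 83/3.
Then q_C = (158 - 3·(83/3))/6 = 25/2.
Price P = 167 - 3·(241/6) = 93/2.
Talus's profit: (93/2 - 5)·(83/3) = 1148.1667.

1148.17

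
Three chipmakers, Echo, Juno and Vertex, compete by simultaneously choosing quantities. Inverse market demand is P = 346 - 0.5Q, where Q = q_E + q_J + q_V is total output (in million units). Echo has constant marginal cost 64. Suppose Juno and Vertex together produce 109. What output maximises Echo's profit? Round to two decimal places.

227.50

With rivals' combined output fixed at 109, Echo's profit is π_E = (346 - (1/2)·109 - (1/2)q_E)q_E - (64q_E) = (583/2 - (1/2)q_E)q_E - (64q_E).
∂π_E/∂q_E = 455/2 - q_E = 0, so q_E = 455/2.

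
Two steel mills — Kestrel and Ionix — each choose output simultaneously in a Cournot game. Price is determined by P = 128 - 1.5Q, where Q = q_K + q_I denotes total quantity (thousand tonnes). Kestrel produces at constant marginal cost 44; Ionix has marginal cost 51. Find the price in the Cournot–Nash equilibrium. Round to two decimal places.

74.33

Kestrel's profit: π_K = (128 - 1.5Q)q_K - (44q_K). Setting ∂π_K/∂q_K = 0: 84 - 3q_K - (3/2)(q_I) = 0.
Ionix's first-order condition: 77 - 3q_I - (3/2)(q_K) = 0.
So q_K = (84 - (3/2)q_I)/3 and q_I = (77 - (3/2)q_K)/3.
Solving the pair: q_K = 182/9, q_I = 140/9.
Total output Q = 322/9, so price P = 128 - (3/2)·(322/9) = 223/3.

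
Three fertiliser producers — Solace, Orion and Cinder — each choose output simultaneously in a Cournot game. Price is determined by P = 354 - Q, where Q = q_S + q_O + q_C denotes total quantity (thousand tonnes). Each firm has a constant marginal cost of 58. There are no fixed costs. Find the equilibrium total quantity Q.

A representative firm's profit is π_i = q_i(354 - Q) - 58q_i.
Setting ∂π_i/∂q_i = 0 with rivals' quantities fixed: 296 - 2q_i - Σ_{j≠i} q_j = 0.
By symmetry each firm produces the same amount; substituting Σ_{j≠i} q_j = 2q_i yields q_i = 296/4 = 74.
Total output Q = 74 + 74 + 74 = 222.

222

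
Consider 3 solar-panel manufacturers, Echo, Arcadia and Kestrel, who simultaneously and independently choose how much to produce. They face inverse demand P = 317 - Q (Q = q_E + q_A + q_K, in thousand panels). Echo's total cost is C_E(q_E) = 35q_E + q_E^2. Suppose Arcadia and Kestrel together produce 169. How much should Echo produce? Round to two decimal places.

With rivals' combined output fixed at 169, Echo's profit is π_E = (317 - 169 - q_E)q_E - (35q_E + q_E²) = (148 - q_E)q_E - (35q_E + q_E²).
∂π_E/∂q_E = 113 - 4q_E = 0, so q_E = 113/4.

28.25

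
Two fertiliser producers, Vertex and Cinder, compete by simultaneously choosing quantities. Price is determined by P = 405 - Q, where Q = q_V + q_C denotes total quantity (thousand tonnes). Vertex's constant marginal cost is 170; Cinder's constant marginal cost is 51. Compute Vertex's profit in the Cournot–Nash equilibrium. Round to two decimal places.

1495.11

Vertex's profit: π_V = (405 - Q)q_V - (170q_V). Setting ∂π_V/∂q_V = 0: 235 - 2q_V - (q_C) = 0.
Cinder's first-order condition: 354 - 2q_C - (q_V) = 0.
Best responses: q_V = (235 - q_C)/2, q_C = (354 - q_V)/2.
Substituting one into the other gives q_V = 116/3 and q_C = 473/3.
Price P = 405 - 589/3 = 626/3.
Vertex's profit: (626/3 - 170)·(116/3) = 1495.1111.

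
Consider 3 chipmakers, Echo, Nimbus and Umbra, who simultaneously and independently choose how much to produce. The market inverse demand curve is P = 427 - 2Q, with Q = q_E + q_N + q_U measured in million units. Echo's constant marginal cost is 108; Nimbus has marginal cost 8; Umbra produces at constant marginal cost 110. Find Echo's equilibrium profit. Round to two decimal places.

Echo's profit: π_E = (427 - 2Q)q_E - (108q_E). Setting ∂π_E/∂q_E = 0: 319 - 4q_E - 2(q_N + q_U) = 0.
Nimbus's profit: π_N = (427 - 2Q)q_N - (8q_N). Setting ∂π_N/∂q_N = 0: 419 - 4q_N - 2(q_E + q_U) = 0.
Umbra's profit: π_U = (427 - 2Q)q_U - (110q_U). Setting ∂π_U/∂q_U = 0: 317 - 4q_U - 2(q_E + q_N) = 0.
Summing all 3 equations gives 1055 − 8Q = 0, hence Q = 1055/8.
Back-substituting: q_E = (319 − 1055/4)/2 = 221/8, q_N = (419 − 1055/4)/2 = 621/8, q_U = (317 − 1055/4)/2 = 213/8.
Price P = 427 - 2·(1055/8) = 653/4.
Echo's profit: (653/4 - 108)·(221/8) = 1526.2813.

1526.28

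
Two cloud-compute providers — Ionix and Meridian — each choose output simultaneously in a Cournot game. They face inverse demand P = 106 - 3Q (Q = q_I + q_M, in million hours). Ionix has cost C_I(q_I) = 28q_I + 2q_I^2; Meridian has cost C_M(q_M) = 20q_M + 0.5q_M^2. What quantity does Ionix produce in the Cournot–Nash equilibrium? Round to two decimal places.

4.72

Ionix's profit: π_I = (106 - 3Q)q_I - (28q_I + 2q_I²). Setting ∂π_I/∂q_I = 0: 78 - 10q_I - 3(q_M) = 0.
Meridian's profit: π_M = (106 - 3Q)q_M - (20q_M + (1/2)q_M²). Setting ∂π_M/∂q_M = 0: 86 - 7q_M - 3(q_I) = 0.
So q_I = (78 - 3q_M)/10 and q_M = (86 - 3q_I)/7.
Substituting one into the other gives q_I = 288/61 and q_M = 626/61.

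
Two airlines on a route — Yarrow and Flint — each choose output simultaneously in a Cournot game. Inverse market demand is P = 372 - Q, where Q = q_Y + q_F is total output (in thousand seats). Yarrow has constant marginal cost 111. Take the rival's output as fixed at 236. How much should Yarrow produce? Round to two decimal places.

12.50

With the rival's output fixed at 236, Yarrow's profit is π_Y = (372 - 236 - q_Y)q_Y - (111q_Y) = (136 - q_Y)q_Y - (111q_Y).
∂π_Y/∂q_Y = 25 - 2q_Y = 0, so q_Y = 25/2.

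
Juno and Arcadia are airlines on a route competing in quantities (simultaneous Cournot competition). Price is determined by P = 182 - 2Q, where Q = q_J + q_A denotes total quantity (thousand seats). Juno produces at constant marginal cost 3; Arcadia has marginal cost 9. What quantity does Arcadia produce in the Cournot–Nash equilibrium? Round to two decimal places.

27.83

Juno's profit: π_J = (182 - 2Q)q_J - (3q_J). Setting ∂π_J/∂q_J = 0: 179 - 4q_J - 2(q_A) = 0.
Arcadia's first-order condition: 173 - 4q_A - 2(q_J) = 0.
So q_J = (179 - 2q_A)/4 and q_A = (173 - 2q_J)/4.
Substituting one into the other gives q_J = 185/6 and q_A = 167/6.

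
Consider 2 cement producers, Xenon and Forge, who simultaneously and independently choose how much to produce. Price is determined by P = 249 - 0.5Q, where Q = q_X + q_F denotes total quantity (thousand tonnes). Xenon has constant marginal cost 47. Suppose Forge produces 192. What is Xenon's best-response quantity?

106

With the rival's output fixed at 192, Xenon's profit is π_X = (249 - (1/2)·192 - (1/2)q_X)q_X - (47q_X) = (153 - (1/2)q_X)q_X - (47q_X).
∂π_X/∂q_X = 106 - q_X = 0, so q_X = 106.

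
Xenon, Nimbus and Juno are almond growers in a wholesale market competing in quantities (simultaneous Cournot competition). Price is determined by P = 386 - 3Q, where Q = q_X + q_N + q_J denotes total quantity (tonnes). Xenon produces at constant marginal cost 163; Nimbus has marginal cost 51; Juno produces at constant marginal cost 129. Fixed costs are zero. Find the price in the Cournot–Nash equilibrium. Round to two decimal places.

182.25

Xenon's profit: π_X = (386 - 3Q)q_X - (163q_X). Setting ∂π_X/∂q_X = 0: 223 - 6q_X - 3(q_N + q_J) = 0.
Nimbus's profit: π_N = (386 - 3Q)q_N - (51q_N). Setting ∂π_N/∂q_N = 0: 335 - 6q_N - 3(q_X + q_J) = 0.
Juno's profit: π_J = (386 - 3Q)q_J - (129q_J). Setting ∂π_J/∂q_J = 0: 257 - 6q_J - 3(q_X + q_N) = 0.
Adding the 3 first-order conditions: 815 − 12Q = 0, so Q = 815/12.
Back-substituting: q_X = (223 − 815/4)/3 = 77/12, q_N = (335 − 815/4)/3 = 175/4, q_J = (257 − 815/4)/3 = 71/4.
Total output Q = 815/12, so price P = 386 - 3·(815/12) = 729/4.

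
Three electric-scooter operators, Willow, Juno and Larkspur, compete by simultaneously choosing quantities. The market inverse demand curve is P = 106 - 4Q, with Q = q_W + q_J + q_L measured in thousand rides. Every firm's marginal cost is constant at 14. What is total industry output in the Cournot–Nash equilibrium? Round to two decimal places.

Each firm earns π_i = (106 - 4Q)q_i - 14q_i.
Setting ∂π_i/∂q_i = 0 with rivals' quantities fixed: 92 - 8q_i - 4·Σ_{j≠i} q_j = 0.
With identical firms every q_j equals q_i, so Σ_{j≠i} q_j = 2q_i and 92 = 16q_i, giving q_i = 23/4.
Total output Q = 23/4 + 23/4 + 23/4 = 69/4.

17.25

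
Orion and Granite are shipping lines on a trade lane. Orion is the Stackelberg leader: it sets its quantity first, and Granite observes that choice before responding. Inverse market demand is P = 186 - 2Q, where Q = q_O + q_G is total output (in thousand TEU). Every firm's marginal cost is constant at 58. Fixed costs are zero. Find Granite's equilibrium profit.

512

Solve by backward induction. Given q_O, the follower Granite maximises π_G = (186 - 2q_O - 2q_G)q_G - 58q_G.
Setting the follower's marginal profit to zero, 128 - 2q_O - 4q_G = 0, i.e. q_G = (128 - 2q_O)/4.
Orion substitutes q_G(q_O) into its own profit: π_O = q_O(186 - 2q_O - (128 - 2q_O)/2) - 58q_O = (122 - q_O)q_O - 58q_O.
Maximising: ∂π_O/∂q_O = 64 - 2q_O = 0, giving q_O = 32.
Then q_G = (128 - 2·32)/4 = 16.
Price P = 186 - 2·48 = 90.
Granite's profit: (90 - 58)·16 = 512.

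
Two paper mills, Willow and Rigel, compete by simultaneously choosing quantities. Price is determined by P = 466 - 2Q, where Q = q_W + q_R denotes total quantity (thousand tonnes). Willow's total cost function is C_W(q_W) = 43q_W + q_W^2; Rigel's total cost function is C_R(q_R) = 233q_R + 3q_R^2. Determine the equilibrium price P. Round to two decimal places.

Willow's profit: π_W = (466 - 2Q)q_W - (43q_W + q_W²). Setting ∂π_W/∂q_W = 0: 423 - 6q_W - 2(q_R) = 0.
Rigel's first-order condition: 233 - 10q_R - 2(q_W) = 0.
Best responses: q_W = (423 - 2q_R)/6, q_R = (233 - 2q_W)/10.
Solving the pair: q_W = 941/14, q_R = 69/7.
Total output Q = 1079/14, so price P = 466 - 2·(1079/14) = 311.8571.

311.86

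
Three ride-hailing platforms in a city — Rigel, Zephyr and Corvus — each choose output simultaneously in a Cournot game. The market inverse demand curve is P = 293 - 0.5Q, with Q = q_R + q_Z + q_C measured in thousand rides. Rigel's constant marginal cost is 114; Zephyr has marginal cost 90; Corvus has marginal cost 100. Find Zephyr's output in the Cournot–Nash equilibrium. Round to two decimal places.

Rigel's profit: π_R = (293 - 0.5Q)q_R - (114q_R). Setting ∂π_R/∂q_R = 0: 179 - q_R - (1/2)(q_Z + q_C) = 0.
Zephyr's first-order condition: 203 - q_Z - (1/2)(q_R + q_C) = 0.
Corvus's profit: π_C = (293 - 0.5Q)q_C - (100q_C). Setting ∂π_C/∂q_C = 0: 193 - q_C - (1/2)(q_R + q_Z) = 0.
Adding the 3 first-order conditions: 575 − 2Q = 0, so Q = 575/2.
Back-substituting: q_R = (179 − 575/4)/(1/2) = 141/2, q_Z = (203 − 575/4)/(1/2) = 237/2, q_C = (193 − 575/4)/(1/2) = 197/2.

118.50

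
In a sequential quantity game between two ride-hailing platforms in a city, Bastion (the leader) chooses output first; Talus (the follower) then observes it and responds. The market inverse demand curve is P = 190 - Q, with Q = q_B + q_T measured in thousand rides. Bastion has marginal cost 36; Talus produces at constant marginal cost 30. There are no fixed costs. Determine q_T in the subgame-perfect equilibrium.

43

The follower Talus best-responds to any q_B: π_T = (190 - Q)q_T - 30q_T.
Follower FOC: 160 - q_B - 2q_T = 0, so q_T(q_B) = (160 - q_B)/2.
The leader anticipates this reaction. Substituting into P = 190 - Q gives P = 110 - (1/2)q_B, so π_B = (110 - (1/2)q_B)q_B - 36q_B.
Maximising: ∂π_B/∂q_B = 74 - q_B = 0, giving q_B = 74.
Then q_T = (160 - 74)/2 = 43.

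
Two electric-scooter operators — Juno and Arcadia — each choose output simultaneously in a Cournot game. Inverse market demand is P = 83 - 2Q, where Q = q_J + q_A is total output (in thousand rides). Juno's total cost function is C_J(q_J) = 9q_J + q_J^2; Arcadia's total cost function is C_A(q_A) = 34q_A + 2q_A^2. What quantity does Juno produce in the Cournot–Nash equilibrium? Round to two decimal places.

11.23

Juno's profit: π_J = (83 - 2Q)q_J - (9q_J + q_J²). Setting ∂π_J/∂q_J = 0: 74 - 6q_J - 2(q_A) = 0.
Arcadia's profit: π_A = (83 - 2Q)q_A - (34q_A + 2q_A²). Setting ∂π_A/∂q_A = 0: 49 - 8q_A - 2(q_J) = 0.
Rearranging gives the reaction functions q_J = (74 - 2q_A)/6 and q_A = (49 - 2q_J)/8.
Solving the pair: q_J = 247/22, q_A = 73/22.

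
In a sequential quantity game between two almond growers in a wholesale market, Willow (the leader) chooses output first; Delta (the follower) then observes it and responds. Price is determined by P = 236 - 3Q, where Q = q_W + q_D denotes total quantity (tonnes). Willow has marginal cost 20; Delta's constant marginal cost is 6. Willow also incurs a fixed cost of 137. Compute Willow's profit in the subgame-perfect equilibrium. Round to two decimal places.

1563.17

The follower Delta best-responds to any q_W: π_D = (236 - 3Q)q_D - 6q_D.
Setting the follower's marginal profit to zero, 230 - 3q_W - 6q_D = 0, i.e. q_D = (230 - 3q_W)/6.
Willow substitutes q_D(q_W) into its own profit: π_W = q_W(236 - 3q_W - (230 - 3q_W)/2) - 20q_W = (121 - (3/2)q_W)q_W - 20q_W.
Leader FOC: 101 - 3q_W = 0, so q_W = 101/3.
Then q_D = (230 - 3·(101/3))/6 = 43/2.
Price P = 236 - 3·(331/6) = 141/2.
Willow's profit: (141/2 - 20)·(101/3) - 137 = 1563.1667.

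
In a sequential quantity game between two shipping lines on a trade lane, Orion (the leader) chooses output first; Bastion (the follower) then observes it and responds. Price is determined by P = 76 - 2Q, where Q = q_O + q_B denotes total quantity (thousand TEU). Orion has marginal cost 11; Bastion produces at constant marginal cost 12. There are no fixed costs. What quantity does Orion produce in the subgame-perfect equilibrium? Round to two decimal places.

Solve by backward induction. Given q_O, the follower Bastion maximises π_B = (76 - 2q_O - 2q_B)q_B - 12q_B.
Follower FOC: 64 - 2q_O - 4q_B = 0, so q_B(q_O) = (64 - 2q_O)/4.
The leader anticipates this reaction. Substituting into P = 76 - 2Q gives P = 44 - q_O, so π_O = (44 - q_O)q_O - 11q_O.
Maximising: ∂π_O/∂q_O = 33 - 2q_O = 0, giving q_O = 33/2.
Then q_B = (64 - 2·(33/2))/4 = 31/4.

16.50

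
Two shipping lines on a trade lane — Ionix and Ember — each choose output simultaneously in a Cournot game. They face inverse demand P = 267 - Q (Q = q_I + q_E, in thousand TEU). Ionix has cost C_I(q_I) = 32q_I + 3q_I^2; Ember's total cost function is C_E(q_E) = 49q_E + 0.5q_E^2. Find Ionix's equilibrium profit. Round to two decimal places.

Ionix's profit: π_I = (267 - Q)q_I - (32q_I + 3q_I²). Setting ∂π_I/∂q_I = 0: 235 - 8q_I - (q_E) = 0.
Ember's first-order condition: 218 - 3q_E - (q_I) = 0.
So q_I = (235 - q_E)/8 and q_E = (218 - q_I)/3.
Substituting one into the other gives q_I = 487/23 and q_E = 1509/23.
Price P = 267 - 1996/23 = 180.2174.
Ionix's profit: 180.2174·(487/23) - 32·(487/23) - 3(487/23)² = 1793.3384.

1793.34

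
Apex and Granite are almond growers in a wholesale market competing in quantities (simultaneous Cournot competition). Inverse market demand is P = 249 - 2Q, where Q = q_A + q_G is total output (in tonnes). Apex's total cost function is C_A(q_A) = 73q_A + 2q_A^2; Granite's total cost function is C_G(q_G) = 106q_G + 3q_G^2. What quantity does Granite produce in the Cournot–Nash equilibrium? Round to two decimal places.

Apex's profit: π_A = (249 - 2Q)q_A - (73q_A + 2q_A²). Setting ∂π_A/∂q_A = 0: 176 - 8q_A - 2(q_G) = 0.
Granite's first-order condition: 143 - 10q_G - 2(q_A) = 0.
So q_A = (176 - 2q_G)/8 and q_G = (143 - 2q_A)/10.
Substituting one into the other gives q_A = 737/38 and q_G = 198/19.

10.42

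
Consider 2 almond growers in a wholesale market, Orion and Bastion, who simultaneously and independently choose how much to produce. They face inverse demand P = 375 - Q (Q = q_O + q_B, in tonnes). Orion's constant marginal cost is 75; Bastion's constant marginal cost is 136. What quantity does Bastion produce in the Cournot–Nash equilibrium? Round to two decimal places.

59.33

Orion's profit: π_O = (375 - Q)q_O - (75q_O). Setting ∂π_O/∂q_O = 0: 300 - 2q_O - (q_B) = 0.
Bastion's first-order condition: 239 - 2q_B - (q_O) = 0.
Best responses: q_O = (300 - q_B)/2, q_B = (239 - q_O)/2.
Substituting one into the other gives q_O = 361/3 and q_B = 178/3.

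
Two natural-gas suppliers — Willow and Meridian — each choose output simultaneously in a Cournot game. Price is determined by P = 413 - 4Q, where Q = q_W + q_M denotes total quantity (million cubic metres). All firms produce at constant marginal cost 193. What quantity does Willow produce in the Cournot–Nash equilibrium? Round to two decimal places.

18.33

A representative firm's profit is π_i = q_i(413 - 4Q) - 193q_i.
Setting ∂π_i/∂q_i = 0 with rivals' quantities fixed: 220 - 8q_i - 4q_j = 0.
By symmetry each firm produces the same amount; substituting q_j = q_i yields q_i = 220/12 = 55/3.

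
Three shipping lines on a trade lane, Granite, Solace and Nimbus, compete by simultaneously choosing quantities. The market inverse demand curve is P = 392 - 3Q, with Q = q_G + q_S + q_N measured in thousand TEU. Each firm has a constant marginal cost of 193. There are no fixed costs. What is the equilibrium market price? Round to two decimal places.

Each firm earns π_i = (392 - 3Q)q_i - 193q_i.
Setting ∂π_i/∂q_i = 0 with rivals' quantities fixed: 199 - 6q_i - 3·Σ_{j≠i} q_j = 0.
By symmetry each firm produces the same amount; substituting Σ_{j≠i} q_j = 2q_i yields q_i = 199/12.
Total output Q = 199/4, so price P = 392 - 3·(199/4) = 971/4.

242.75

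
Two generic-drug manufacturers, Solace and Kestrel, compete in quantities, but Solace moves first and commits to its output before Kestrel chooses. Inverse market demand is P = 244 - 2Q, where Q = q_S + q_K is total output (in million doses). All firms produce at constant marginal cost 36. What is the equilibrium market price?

88

Solve by backward induction. Given q_S, the follower Kestrel maximises π_K = (244 - 2q_S - 2q_K)q_K - 36q_K.
∂π_K/∂q_K = 208 - 2q_S - 4q_K = 0 gives the reaction function q_K = (208 - 2q_S)/4.
Solace substitutes q_K(q_S) into its own profit: π_S = q_S(244 - 2q_S - (208 - 2q_S)/2) - 36q_S = (140 - q_S)q_S - 36q_S.
Leader FOC: 104 - 2q_S = 0, so q_S = 52.
Then q_K = (208 - 2·52)/4 = 26.
Total output Q = 78, so price P = 244 - 2·78 = 88.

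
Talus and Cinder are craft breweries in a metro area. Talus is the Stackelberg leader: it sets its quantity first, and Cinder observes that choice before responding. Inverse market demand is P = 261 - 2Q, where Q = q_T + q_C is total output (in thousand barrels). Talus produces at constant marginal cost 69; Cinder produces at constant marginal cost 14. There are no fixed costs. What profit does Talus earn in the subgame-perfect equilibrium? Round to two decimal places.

The follower Cinder best-responds to any q_T: π_C = (261 - 2Q)q_C - 14q_C.
Setting the follower's marginal profit to zero, 247 - 2q_T - 4q_C = 0, i.e. q_C = (247 - 2q_T)/4.
The leader anticipates this reaction. Substituting into P = 261 - 2Q gives P = 275/2 - q_T, so π_T = (275/2 - q_T)q_T - 69q_T.
Maximising: ∂π_T/∂q_T = 137/2 - 2q_T = 0, giving q_T = 137/4.
Then q_C = (247 - 2·(137/4))/4 = 357/8.
Price P = 261 - 2·(631/8) = 413/4.
Talus's profit: (413/4 - 69)·(137/4) = 1173.0625.

1173.06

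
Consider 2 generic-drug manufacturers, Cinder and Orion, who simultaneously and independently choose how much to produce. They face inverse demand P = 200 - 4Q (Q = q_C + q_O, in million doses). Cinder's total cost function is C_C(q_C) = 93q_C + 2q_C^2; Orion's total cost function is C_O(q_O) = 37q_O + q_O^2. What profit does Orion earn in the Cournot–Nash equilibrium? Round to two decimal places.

1079.32

Cinder's profit: π_C = (200 - 4Q)q_C - (93q_C + 2q_C²). Setting ∂π_C/∂q_C = 0: 107 - 12q_C - 4(q_O) = 0.
Orion's first-order condition: 163 - 10q_O - 4(q_C) = 0.
Rearranging gives the reaction functions q_C = (107 - 4q_O)/12 and q_O = (163 - 4q_C)/10.
Solving the pair: q_C = 209/52, q_O = 191/13.
Price P = 200 - 4·(973/52) = 1627/13.
Orion's profit: (1627/13)·(191/13) - 37·(191/13) - (191/13)² = 1079.3195.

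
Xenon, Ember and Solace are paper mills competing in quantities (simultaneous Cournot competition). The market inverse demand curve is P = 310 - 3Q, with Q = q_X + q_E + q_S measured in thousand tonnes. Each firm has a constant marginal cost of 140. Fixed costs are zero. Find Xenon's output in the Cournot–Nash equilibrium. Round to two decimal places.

Each firm earns π_i = (310 - 3Q)q_i - 140q_i.
First-order condition (treating rivals' output as given): 170 - 6q_i - 3·Σ_{j≠i} q_j = 0.
By symmetry each firm produces the same amount; substituting Σ_{j≠i} q_j = 2q_i yields q_i = 170/12 = 85/6.

14.17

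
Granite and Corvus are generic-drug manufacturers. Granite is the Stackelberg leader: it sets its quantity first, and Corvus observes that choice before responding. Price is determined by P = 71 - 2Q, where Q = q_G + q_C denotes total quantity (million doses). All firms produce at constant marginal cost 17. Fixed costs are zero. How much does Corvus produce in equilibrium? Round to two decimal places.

Solve by backward induction. Given q_G, the follower Corvus maximises π_C = (71 - 2q_G - 2q_C)q_C - 17q_C.
Follower FOC: 54 - 2q_G - 4q_C = 0, so q_C(q_G) = (54 - 2q_G)/4.
Granite substitutes q_C(q_G) into its own profit: π_G = q_G(71 - 2q_G - (54 - 2q_G)/2) - 17q_G = (44 - q_G)q_G - 17q_G.
Leader FOC: 27 - 2q_G = 0, so q_G = 27/2.
Then q_C = (54 - 2·(27/2))/4 = 27/4.

6.75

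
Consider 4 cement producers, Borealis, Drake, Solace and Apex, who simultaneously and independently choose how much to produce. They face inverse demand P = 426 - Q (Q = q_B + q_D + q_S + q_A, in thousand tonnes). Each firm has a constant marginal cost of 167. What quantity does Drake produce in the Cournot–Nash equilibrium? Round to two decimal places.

Each firm earns π_i = (426 - Q)q_i - 167q_i.
First-order condition (treating rivals' output as given): 259 - 2q_i - Σ_{j≠i} q_j = 0.
With identical firms every q_j equals q_i, so Σ_{j≠i} q_j = 3q_i and 259 = 5q_i, giving q_i = 259/5.

51.80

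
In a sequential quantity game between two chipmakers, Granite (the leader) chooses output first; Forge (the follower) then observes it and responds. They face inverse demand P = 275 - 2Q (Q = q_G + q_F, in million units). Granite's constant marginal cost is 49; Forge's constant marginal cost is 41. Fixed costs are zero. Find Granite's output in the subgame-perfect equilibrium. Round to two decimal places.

Solve by backward induction. Given q_G, the follower Forge maximises π_F = (275 - 2q_G - 2q_F)q_F - 41q_F.
∂π_F/∂q_F = 234 - 2q_G - 4q_F = 0 gives the reaction function q_F = (234 - 2q_G)/4.
Granite substitutes q_F(q_G) into its own profit: π_G = q_G(275 - 2q_G - (234 - 2q_G)/2) - 49q_G = (158 - q_G)q_G - 49q_G.
The leader's first-order condition 109 - 2q_G = 0 yields q_G = 109/2.
Then q_F = (234 - 2·(109/2))/4 = 125/4.

54.50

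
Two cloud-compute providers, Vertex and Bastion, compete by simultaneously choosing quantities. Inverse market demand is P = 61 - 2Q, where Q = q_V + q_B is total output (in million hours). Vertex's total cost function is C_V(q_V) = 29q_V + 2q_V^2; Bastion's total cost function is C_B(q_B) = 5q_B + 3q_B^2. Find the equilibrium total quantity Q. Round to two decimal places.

7.79

Vertex's profit: π_V = (61 - 2Q)q_V - (29q_V + 2q_V²). Setting ∂π_V/∂q_V = 0: 32 - 8q_V - 2(q_B) = 0.
Bastion's first-order condition: 56 - 10q_B - 2(q_V) = 0.
So q_V = (32 - 2q_B)/8 and q_B = (56 - 2q_V)/10.
Substituting one into the other gives q_V = 52/19 and q_B = 96/19.
Total output Q = 52/19 + 96/19 = 148/19.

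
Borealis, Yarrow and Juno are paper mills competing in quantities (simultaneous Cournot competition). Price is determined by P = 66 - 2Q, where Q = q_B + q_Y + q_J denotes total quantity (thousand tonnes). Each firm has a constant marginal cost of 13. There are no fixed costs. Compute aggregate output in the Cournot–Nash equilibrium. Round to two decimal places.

Each firm earns π_i = (66 - 2Q)q_i - 13q_i.
First-order condition (treating rivals' output as given): 53 - 4q_i - 2·Σ_{j≠i} q_j = 0.
With identical firms every q_j equals q_i, so Σ_{j≠i} q_j = 2q_i and 53 = 8q_i, giving q_i = 53/8.
Total output Q = 53/8 + 53/8 + 53/8 = 159/8.

19.88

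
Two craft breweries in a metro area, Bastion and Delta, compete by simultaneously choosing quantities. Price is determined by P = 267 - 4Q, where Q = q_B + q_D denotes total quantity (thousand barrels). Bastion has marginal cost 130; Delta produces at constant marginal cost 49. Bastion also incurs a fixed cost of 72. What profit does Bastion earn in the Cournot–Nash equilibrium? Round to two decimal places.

15.11

Bastion's profit: π_B = (267 - 4Q)q_B - (130q_B). Setting ∂π_B/∂q_B = 0: 137 - 8q_B - 4(q_D) = 0.
Delta's profit: π_D = (267 - 4Q)q_D - (49q_D). Setting ∂π_D/∂q_D = 0: 218 - 8q_D - 4(q_B) = 0.
So q_B = (137 - 4q_D)/8 and q_D = (218 - 4q_B)/8.
Solving the pair: q_B = 14/3, q_D = 299/12.
Price P = 267 - 4·(355/12) = 446/3.
Bastion's profit: (446/3 - 130)·(14/3) - 72 = 136/9.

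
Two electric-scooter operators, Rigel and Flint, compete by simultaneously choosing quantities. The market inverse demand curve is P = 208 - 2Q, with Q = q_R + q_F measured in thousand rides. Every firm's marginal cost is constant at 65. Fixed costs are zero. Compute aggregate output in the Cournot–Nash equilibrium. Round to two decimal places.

47.67

A representative firm's profit is π_i = q_i(208 - 2Q) - 65q_i.
Setting ∂π_i/∂q_i = 0 with rivals' quantities fixed: 143 - 4q_i - 2q_j = 0.
By symmetry each firm produces the same amount; substituting q_j = q_i yields q_i = 143/6.
Total output Q = 143/6 + 143/6 = 143/3.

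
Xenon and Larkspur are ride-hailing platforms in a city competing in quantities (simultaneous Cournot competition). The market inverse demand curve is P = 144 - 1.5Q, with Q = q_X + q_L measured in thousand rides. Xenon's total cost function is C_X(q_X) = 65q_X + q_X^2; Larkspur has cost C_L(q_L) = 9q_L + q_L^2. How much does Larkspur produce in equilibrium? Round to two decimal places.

Xenon's profit: π_X = (144 - 1.5Q)q_X - (65q_X + q_X²). Setting ∂π_X/∂q_X = 0: 79 - 5q_X - (3/2)(q_L) = 0.
Larkspur's profit: π_L = (144 - 1.5Q)q_L - (9q_L + q_L²). Setting ∂π_L/∂q_L = 0: 135 - 5q_L - (3/2)(q_X) = 0.
Rearranging gives the reaction functions q_X = (79 - (3/2)q_L)/5 and q_L = (135 - (3/2)q_X)/5.
Substituting one into the other gives q_X = 110/13 and q_L = 318/13.

24.46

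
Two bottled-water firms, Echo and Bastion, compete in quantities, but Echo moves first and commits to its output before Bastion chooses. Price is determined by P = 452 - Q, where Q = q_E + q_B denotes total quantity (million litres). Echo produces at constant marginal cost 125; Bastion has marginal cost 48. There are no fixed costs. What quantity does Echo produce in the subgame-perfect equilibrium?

The follower Bastion best-responds to any q_E: π_B = (452 - Q)q_B - 48q_B.
Setting the follower's marginal profit to zero, 404 - q_E - 2q_B = 0, i.e. q_B = (404 - q_E)/2.
Echo substitutes q_B(q_E) into its own profit: π_E = q_E(452 - q_E - (404 - q_E)/2) - 125q_E = (250 - (1/2)q_E)q_E - 125q_E.
Leader FOC: 125 - q_E = 0, so q_E = 125.
Then q_B = (404 - 125)/2 = 279/2.

125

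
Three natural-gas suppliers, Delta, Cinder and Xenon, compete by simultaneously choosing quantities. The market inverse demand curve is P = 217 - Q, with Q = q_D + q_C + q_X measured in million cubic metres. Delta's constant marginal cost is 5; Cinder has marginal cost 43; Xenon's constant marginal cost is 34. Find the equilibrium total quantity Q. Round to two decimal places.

Delta's profit: π_D = (217 - Q)q_D - (5q_D). Setting ∂π_D/∂q_D = 0: 212 - 2q_D - (q_C + q_X) = 0.
Cinder's first-order condition: 174 - 2q_C - (q_D + q_X) = 0.
Xenon's first-order condition: 183 - 2q_X - (q_D + q_C) = 0.
Summing all 3 equations gives 569 − 4Q = 0, hence Q = 569/4.
Back-substituting: q_D = (212 − 569/4) = 279/4, q_C = (174 − 569/4) = 127/4, q_X = (183 − 569/4) = 163/4.
Total output Q = 279/4 + 127/4 + 163/4 = 569/4.

142.25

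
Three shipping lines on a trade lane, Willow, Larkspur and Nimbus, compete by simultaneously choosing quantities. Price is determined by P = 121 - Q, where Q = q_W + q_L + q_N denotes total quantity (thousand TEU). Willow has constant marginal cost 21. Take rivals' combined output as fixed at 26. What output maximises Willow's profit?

With rivals' combined output fixed at 26, Willow's profit is π_W = (121 - 26 - q_W)q_W - (21q_W) = (95 - q_W)q_W - (21q_W).
∂π_W/∂q_W = 74 - 2q_W = 0, so q_W = 37.

37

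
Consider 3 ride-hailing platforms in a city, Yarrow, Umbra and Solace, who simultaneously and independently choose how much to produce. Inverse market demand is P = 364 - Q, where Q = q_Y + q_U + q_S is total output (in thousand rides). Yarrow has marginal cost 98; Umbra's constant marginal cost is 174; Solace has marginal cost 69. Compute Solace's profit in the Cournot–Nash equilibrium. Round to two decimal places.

11502.56

Yarrow's profit: π_Y = (364 - Q)q_Y - (98q_Y). Setting ∂π_Y/∂q_Y = 0: 266 - 2q_Y - (q_U + q_S) = 0.
Umbra's first-order condition: 190 - 2q_U - (q_Y + q_S) = 0.
Solace's profit: π_S = (364 - Q)q_S - (69q_S). Setting ∂π_S/∂q_S = 0: 295 - 2q_S - (q_Y + q_U) = 0.
Adding the 3 conditions: 751 − 2Q − 2Q = 0, i.e. Q = 751/4.
Back-substituting: q_Y = (266 − 751/4) = 313/4, q_U = (190 − 751/4) = 9/4, q_S = (295 − 751/4) = 429/4.
Price P = 364 - 751/4 = 705/4.
Solace's profit: (705/4 - 69)·(429/4) = 11502.5625.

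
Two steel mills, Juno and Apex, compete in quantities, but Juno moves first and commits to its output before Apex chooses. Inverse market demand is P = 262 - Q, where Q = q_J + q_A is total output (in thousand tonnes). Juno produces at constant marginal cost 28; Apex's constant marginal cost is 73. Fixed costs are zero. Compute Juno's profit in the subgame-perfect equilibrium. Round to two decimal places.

Solve by backward induction. Given q_J, the follower Apex maximises π_A = (262 - q_J - q_A)q_A - 73q_A.
Follower FOC: 189 - q_J - 2q_A = 0, so q_A(q_J) = (189 - q_J)/2.
The leader anticipates this reaction. Substituting into P = 262 - Q gives P = 335/2 - (1/2)q_J, so π_J = (335/2 - (1/2)q_J)q_J - 28q_J.
Maximising: ∂π_J/∂q_J = 279/2 - q_J = 0, giving q_J = 279/2.
Then q_A = (189 - 279/2)/2 = 99/4.
Price P = 262 - 657/4 = 391/4.
Juno's profit: (391/4 - 28)·(279/2) = 9730.1250.

9730.13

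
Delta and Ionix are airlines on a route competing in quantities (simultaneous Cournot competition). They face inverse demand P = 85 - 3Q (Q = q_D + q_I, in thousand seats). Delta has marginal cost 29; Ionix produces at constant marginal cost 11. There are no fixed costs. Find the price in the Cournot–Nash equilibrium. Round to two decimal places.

Delta's profit: π_D = (85 - 3Q)q_D - (29q_D). Setting ∂π_D/∂q_D = 0: 56 - 6q_D - 3(q_I) = 0.
Ionix's first-order condition: 74 - 6q_I - 3(q_D) = 0.
So q_D = (56 - 3q_I)/6 and q_I = (74 - 3q_D)/6.
Substituting one into the other gives q_D = 38/9 and q_I = 92/9.
Total output Q = 130/9, so price P = 85 - 3·(130/9) = 125/3.

41.67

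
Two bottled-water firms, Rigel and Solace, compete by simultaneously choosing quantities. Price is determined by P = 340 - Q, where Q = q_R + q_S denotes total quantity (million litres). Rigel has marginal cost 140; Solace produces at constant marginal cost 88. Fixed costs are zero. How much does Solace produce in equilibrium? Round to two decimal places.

101.33

Rigel's profit: π_R = (340 - Q)q_R - (140q_R). Setting ∂π_R/∂q_R = 0: 200 - 2q_R - (q_S) = 0.
Solace's first-order condition: 252 - 2q_S - (q_R) = 0.
Rearranging gives the reaction functions q_R = (200 - q_S)/2 and q_S = (252 - q_R)/2.
Solving the pair: q_R = 148/3, q_S = 304/3.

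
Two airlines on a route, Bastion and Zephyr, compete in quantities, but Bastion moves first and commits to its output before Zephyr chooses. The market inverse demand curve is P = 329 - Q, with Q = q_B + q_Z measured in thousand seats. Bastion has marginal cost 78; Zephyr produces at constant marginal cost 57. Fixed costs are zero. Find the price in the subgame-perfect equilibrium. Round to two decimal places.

The follower Zephyr best-responds to any q_B: π_Z = (329 - Q)q_Z - 57q_Z.
Follower FOC: 272 - q_B - 2q_Z = 0, so q_Z(q_B) = (272 - q_B)/2.
Bastion substitutes q_Z(q_B) into its own profit: π_B = q_B(329 - q_B - (272 - q_B)/2) - 78q_B = (193 - (1/2)q_B)q_B - 78q_B.
Maximising: ∂π_B/∂q_B = 115 - q_B = 0, giving q_B = 115.
Then q_Z = (272 - 115)/2 = 157/2.
Total output Q = 387/2, so price P = 329 - 387/2 = 271/2.

135.50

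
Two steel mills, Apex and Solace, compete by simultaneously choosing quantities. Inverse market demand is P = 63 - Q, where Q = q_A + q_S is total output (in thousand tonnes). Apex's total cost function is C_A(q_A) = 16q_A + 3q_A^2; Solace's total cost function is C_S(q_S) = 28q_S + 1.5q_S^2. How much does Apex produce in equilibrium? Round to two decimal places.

5.13

Apex's profit: π_A = (63 - Q)q_A - (16q_A + 3q_A²). Setting ∂π_A/∂q_A = 0: 47 - 8q_A - (q_S) = 0.
Solace's first-order condition: 35 - 5q_S - (q_A) = 0.
Best responses: q_A = (47 - q_S)/8, q_S = (35 - q_A)/5.
Substituting one into the other gives q_A = 200/39 and q_S = 233/39.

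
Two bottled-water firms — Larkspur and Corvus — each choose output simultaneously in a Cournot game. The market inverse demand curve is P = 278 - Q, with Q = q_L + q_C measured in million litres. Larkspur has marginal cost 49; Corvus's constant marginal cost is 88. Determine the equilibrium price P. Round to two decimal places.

Larkspur's profit: π_L = (278 - Q)q_L - (49q_L). Setting ∂π_L/∂q_L = 0: 229 - 2q_L - (q_C) = 0.
Corvus's profit: π_C = (278 - Q)q_C - (88q_C). Setting ∂π_C/∂q_C = 0: 190 - 2q_C - (q_L) = 0.
Best responses: q_L = (229 - q_C)/2, q_C = (190 - q_L)/2.
Solving the pair: q_L = 268/3, q_C = 151/3.
Total output Q = 419/3, so price P = 278 - 419/3 = 415/3.

138.33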